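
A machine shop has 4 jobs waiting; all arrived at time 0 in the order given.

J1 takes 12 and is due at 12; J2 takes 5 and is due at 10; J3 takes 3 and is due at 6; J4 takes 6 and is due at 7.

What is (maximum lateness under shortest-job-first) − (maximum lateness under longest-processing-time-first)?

-6

SPT (increasing processing time): J3 J2 J4 J1.
J3: 0→3, due 6, lateness -3
J2: 3→8, due 10, lateness -2
J4: 8→14, due 7, lateness 7
J1: 14→26, due 12, lateness 14
Maximum = 14.
LPT (decreasing processing time): J1 J4 J2 J3.
J1: 0→12, due 12, lateness 0
J4: 12→18, due 7, lateness 11
J2: 18→23, due 10, lateness 13
J3: 23→26, due 6, lateness 20
Maximum = 20.
Difference = 14 − 20 = -6.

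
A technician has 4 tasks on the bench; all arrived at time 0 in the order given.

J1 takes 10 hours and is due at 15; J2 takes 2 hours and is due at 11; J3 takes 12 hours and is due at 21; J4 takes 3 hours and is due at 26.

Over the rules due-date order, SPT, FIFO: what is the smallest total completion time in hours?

EDD (increasing due date): J2 J1 J3 J4.
J2: 0→2
J1: 2→12
J3: 12→24
J4: 24→27
Sum = 2+12+24+27 = 65.
SPT (increasing processing time): J2 J4 J1 J3.
J2: 0→2
J4: 2→5
J1: 5→15
J3: 15→27
Sum = 2+5+15+27 = 49.
FIFO (arrival order): J1 J2 J3 J4.
J1: 0→10
J2: 10→12
J3: 12→24
J4: 24→27
Sum = 10+12+24+27 = 73.
EDD 65, SPT 49, FIFO 73 → minimum 49.

49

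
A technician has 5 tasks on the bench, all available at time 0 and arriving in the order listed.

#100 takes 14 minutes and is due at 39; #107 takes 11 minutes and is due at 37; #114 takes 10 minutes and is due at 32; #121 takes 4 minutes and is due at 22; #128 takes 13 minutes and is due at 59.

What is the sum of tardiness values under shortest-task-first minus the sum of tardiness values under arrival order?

SPT (increasing processing time): #121 #114 #107 #128 #100.
#121: 0→4, due 22, tardiness 0
#114: 4→14, due 32, tardiness 0
#107: 14→25, due 37, tardiness 0
#128: 25→38, due 59, tardiness 0
#100: 38→52, due 39, tardiness 13
Sum = 0+0+0+0+13 = 13.
FIFO (arrival order): #100 #107 #114 #121 #128.
#100: 0→14, due 39, tardiness 0
#107: 14→25, due 37, tardiness 0
#114: 25→35, due 32, tardiness 3
#121: 35→39, due 22, tardiness 17
#128: 39→52, due 59, tardiness 0
Sum = 0+0+3+17+0 = 20.
Difference = 13 − 20 = -7.

-7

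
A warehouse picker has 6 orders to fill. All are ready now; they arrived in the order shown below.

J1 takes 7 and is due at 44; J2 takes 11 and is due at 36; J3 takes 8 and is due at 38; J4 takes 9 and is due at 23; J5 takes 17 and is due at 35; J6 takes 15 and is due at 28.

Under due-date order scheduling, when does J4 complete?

9

EDD (increasing due date): J4 J6 J5 J2 J3 J1.
J4: 0→9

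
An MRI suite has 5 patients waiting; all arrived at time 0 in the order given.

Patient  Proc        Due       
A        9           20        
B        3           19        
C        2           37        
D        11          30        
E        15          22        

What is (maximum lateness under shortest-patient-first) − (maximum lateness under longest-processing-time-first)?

SPT (increasing processing time): C B A D E.
C: 0→2, due 37, lateness -35
B: 2→5, due 19, lateness -14
A: 5→14, due 20, lateness -6
D: 14→25, due 30, lateness -5
E: 25→40, due 22, lateness 18
Maximum = 18.
LPT (decreasing processing time): E D A B C.
E: 0→15, due 22, lateness -7
D: 15→26, due 30, lateness -4
A: 26→35, due 20, lateness 15
B: 35→38, due 19, lateness 19
C: 38→40, due 37, lateness 3
Maximum = 19.
Difference = 18 − 19 = -1.

-1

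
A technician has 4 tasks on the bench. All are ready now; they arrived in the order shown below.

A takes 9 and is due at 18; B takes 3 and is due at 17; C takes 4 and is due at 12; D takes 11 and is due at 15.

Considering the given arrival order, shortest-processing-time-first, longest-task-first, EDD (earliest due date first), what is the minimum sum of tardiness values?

FIFO (arrival order): A B C D.
A: 0→9, due 18, tardiness 0
B: 9→12, due 17, tardiness 0
C: 12→16, due 12, tardiness 4
D: 16→27, due 15, tardiness 12
Sum = 0+0+4+12 = 16.
SPT (increasing processing time): B C A D.
B: 0→3, due 17, tardiness 0
C: 3→7, due 12, tardiness 0
A: 7→16, due 18, tardiness 0
D: 16→27, due 15, tardiness 12
Sum = 0+0+0+12 = 12.
LPT (decreasing processing time): D A C B.
D: 0→11, due 15, tardiness 0
A: 11→20, due 18, tardiness 2
C: 20→24, due 12, tardiness 12
B: 24→27, due 17, tardiness 10
Sum = 0+2+12+10 = 24.
EDD (increasing due date): C D B A.
C: 0→4, due 12, tardiness 0
D: 4→15, due 15, tardiness 0
B: 15→18, due 17, tardiness 1
A: 18→27, due 18, tardiness 9
Sum = 0+0+1+9 = 10.
FIFO 16, SPT 12, LPT 24, EDD 10 → minimum 10.

10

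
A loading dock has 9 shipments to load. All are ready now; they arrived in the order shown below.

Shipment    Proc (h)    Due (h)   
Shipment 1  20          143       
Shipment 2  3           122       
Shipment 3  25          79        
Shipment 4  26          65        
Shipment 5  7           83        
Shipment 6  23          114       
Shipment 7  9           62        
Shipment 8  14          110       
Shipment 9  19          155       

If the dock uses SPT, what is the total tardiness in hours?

SPT (increasing processing time): Shipment 2 Shipment 5 Shipment 7 Shipment 8 Shipment 9 Shipment 1 Shipment 6 Shipment 3 Shipment 4.
Shipment 2: 0→3, due 122, tardiness 0
Shipment 5: 3→10, due 83, tardiness 0
Shipment 7: 10→19, due 62, tardiness 0
Shipment 8: 19→33, due 110, tardiness 0
Shipment 9: 33→52, due 155, tardiness 0
Shipment 1: 52→72, due 143, tardiness 0
Shipment 6: 72→95, due 114, tardiness 0
Shipment 3: 95→120, due 79, tardiness 41
Shipment 4: 120→146, due 65, tardiness 81
Sum = 0+0+0+0+0+0+0+41+81 = 122.

122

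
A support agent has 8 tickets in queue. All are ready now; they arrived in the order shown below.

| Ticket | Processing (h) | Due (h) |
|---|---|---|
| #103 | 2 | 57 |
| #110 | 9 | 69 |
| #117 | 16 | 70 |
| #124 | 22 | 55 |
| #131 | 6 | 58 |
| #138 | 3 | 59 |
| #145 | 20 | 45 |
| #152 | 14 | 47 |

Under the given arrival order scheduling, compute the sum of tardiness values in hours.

78

FIFO (arrival order): #103 #110 #117 #124 #131 #138 #145 #152.
#103: 0→2, due 57, tardiness 0
#110: 2→11, due 69, tardiness 0
#117: 11→27, due 70, tardiness 0
#124: 27→49, due 55, tardiness 0
#131: 49→55, due 58, tardiness 0
#138: 55→58, due 59, tardiness 0
#145: 58→78, due 45, tardiness 33
#152: 78→92, due 47, tardiness 45
Sum = 0+0+0+0+0+0+33+45 = 78.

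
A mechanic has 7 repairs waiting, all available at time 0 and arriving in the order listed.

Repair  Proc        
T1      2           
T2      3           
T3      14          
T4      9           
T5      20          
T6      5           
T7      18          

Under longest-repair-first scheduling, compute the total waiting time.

306

LPT (decreasing processing time): T5 T7 T3 T4 T6 T2 T1.
T5: waits 0, runs 0→20
T7: waits 20, runs 20→38
T3: waits 38, runs 38→52
T4: waits 52, runs 52→61
T6: waits 61, runs 61→66
T2: waits 66, runs 66→69
T1: waits 69, runs 69→71
Sum = 0+20+38+52+61+66+69 = 306.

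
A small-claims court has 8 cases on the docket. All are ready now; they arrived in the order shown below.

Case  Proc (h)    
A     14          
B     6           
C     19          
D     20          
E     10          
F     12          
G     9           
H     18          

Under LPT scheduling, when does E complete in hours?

LPT (decreasing processing time): D C H A F E G B.
D: 0→20
C: 20→39
H: 39→57
A: 57→71
F: 71→83
E: 83→93

93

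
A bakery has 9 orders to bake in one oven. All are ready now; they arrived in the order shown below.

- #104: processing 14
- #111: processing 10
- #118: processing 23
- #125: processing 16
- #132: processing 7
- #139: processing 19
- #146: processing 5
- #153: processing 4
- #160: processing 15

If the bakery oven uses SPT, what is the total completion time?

SPT (increasing processing time): #153 #146 #132 #111 #104 #160 #125 #139 #118.
#153: 0→4
#146: 4→9
#132: 9→16
#111: 16→26
#104: 26→40
#160: 40→55
#125: 55→71
#139: 71→90
#118: 90→113
Sum = 4+9+16+26+40+55+71+90+113 = 424.

424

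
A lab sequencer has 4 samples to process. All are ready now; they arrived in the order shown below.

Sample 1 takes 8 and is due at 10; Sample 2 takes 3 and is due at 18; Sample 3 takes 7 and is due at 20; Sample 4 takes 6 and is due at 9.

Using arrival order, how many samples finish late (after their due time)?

1

FIFO (arrival order): Sample 1 Sample 2 Sample 3 Sample 4.
Sample 1: 0→8, due 10, tardiness 0
Sample 2: 8→11, due 18, tardiness 0
Sample 3: 11→18, due 20, tardiness 0
Sample 4: 18→24, due 9, tardiness 15
Late samples: 1.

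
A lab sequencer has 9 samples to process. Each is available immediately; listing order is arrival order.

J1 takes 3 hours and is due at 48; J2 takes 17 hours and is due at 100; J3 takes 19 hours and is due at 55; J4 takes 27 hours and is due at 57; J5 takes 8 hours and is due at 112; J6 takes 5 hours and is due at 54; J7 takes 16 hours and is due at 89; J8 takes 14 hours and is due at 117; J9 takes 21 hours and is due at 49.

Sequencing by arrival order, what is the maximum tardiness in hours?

81

FIFO (arrival order): J1 J2 J3 J4 J5 J6 J7 J8 J9.
J1: 0→3, due 48, tardiness 0
J2: 3→20, due 100, tardiness 0
J3: 20→39, due 55, tardiness 0
J4: 39→66, due 57, tardiness 9
J5: 66→74, due 112, tardiness 0
J6: 74→79, due 54, tardiness 25
J7: 79→95, due 89, tardiness 6
J8: 95→109, due 117, tardiness 0
J9: 109→130, due 49, tardiness 81
Maximum = 81.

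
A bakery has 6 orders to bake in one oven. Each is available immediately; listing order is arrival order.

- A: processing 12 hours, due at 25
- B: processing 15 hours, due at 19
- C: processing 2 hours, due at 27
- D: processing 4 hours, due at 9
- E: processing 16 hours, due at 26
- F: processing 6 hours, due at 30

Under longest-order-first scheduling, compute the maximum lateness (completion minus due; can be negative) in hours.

LPT (decreasing processing time): E B A F D C.
E: 0→16, due 26, lateness -10
B: 16→31, due 19, lateness 12
A: 31→43, due 25, lateness 18
F: 43→49, due 30, lateness 19
D: 49→53, due 9, lateness 44
C: 53→55, due 27, lateness 28
Maximum = 44.

44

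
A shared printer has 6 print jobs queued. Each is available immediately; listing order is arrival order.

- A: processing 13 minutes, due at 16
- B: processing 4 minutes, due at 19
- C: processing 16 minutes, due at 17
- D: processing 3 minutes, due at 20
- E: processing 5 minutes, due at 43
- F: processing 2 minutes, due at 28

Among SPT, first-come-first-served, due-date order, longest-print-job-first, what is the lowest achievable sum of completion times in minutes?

SPT (increasing processing time): F D B E A C.
F: 0→2
D: 2→5
B: 5→9
E: 9→14
A: 14→27
C: 27→43
Sum = 2+5+9+14+27+43 = 100.
FIFO (arrival order): A B C D E F.
A: 0→13
B: 13→17
C: 17→33
D: 33→36
E: 36→41
F: 41→43
Sum = 13+17+33+36+41+43 = 183.
EDD (increasing due date): A C B D F E.
A: 0→13
C: 13→29
B: 29→33
D: 33→36
F: 36→38
E: 38→43
Sum = 13+29+33+36+38+43 = 192.
LPT (decreasing processing time): C A E B D F.
C: 0→16
A: 16→29
E: 29→34
B: 34→38
D: 38→41
F: 41→43
Sum = 16+29+34+38+41+43 = 201.
SPT 100, FIFO 183, EDD 192, LPT 201 → minimum 100.

100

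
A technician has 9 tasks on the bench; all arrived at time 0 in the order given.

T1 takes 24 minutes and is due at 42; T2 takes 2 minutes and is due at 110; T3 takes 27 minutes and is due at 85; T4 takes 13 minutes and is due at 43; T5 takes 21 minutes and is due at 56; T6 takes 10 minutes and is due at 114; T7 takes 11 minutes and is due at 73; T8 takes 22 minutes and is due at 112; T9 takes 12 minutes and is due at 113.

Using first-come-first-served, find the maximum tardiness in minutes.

35

FIFO (arrival order): T1 T2 T3 T4 T5 T6 T7 T8 T9.
T1: 0→24, due 42, tardiness 0
T2: 24→26, due 110, tardiness 0
T3: 26→53, due 85, tardiness 0
T4: 53→66, due 43, tardiness 23
T5: 66→87, due 56, tardiness 31
T6: 87→97, due 114, tardiness 0
T7: 97→108, due 73, tardiness 35
T8: 108→130, due 112, tardiness 18
T9: 130→142, due 113, tardiness 29
Maximum = 35.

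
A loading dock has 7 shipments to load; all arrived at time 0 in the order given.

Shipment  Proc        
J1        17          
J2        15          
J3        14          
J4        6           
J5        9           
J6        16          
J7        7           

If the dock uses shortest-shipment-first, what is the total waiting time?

SPT (increasing processing time): J4 J7 J5 J3 J2 J6 J1.
J4: waits 0, runs 0→6
J7: waits 6, runs 6→13
J5: waits 13, runs 13→22
J3: waits 22, runs 22→36
J2: waits 36, runs 36→51
J6: waits 51, runs 51→67
J1: waits 67, runs 67→84
Sum = 0+6+13+22+36+51+67 = 195.

195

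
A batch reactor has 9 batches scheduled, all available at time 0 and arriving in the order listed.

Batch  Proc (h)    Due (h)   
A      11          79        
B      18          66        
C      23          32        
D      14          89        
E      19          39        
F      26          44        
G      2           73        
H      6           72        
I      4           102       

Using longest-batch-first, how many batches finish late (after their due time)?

8

LPT (decreasing processing time): F C E B D A H I G.
F: 0→26, due 44, tardiness 0
C: 26→49, due 32, tardiness 17
E: 49→68, due 39, tardiness 29
B: 68→86, due 66, tardiness 20
D: 86→100, due 89, tardiness 11
A: 100→111, due 79, tardiness 32
H: 111→117, due 72, tardiness 45
I: 117→121, due 102, tardiness 19
G: 121→123, due 73, tardiness 50
Late batches: 8.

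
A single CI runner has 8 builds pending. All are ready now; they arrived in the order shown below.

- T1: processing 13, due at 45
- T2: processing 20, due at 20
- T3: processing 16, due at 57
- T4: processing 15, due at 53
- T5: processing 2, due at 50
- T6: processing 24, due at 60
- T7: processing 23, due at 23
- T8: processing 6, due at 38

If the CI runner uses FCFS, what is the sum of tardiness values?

241

FIFO (arrival order): T1 T2 T3 T4 T5 T6 T7 T8.
T1: 0→13, due 45, tardiness 0
T2: 13→33, due 20, tardiness 13
T3: 33→49, due 57, tardiness 0
T4: 49→64, due 53, tardiness 11
T5: 64→66, due 50, tardiness 16
T6: 66→90, due 60, tardiness 30
T7: 90→113, due 23, tardiness 90
T8: 113→119, due 38, tardiness 81
Sum = 0+13+0+11+16+30+90+81 = 241.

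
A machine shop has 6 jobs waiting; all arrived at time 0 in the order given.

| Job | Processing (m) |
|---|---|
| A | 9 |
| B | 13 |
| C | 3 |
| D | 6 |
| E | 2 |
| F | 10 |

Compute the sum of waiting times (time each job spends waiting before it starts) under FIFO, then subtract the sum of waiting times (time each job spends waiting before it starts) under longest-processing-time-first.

-27

FIFO (arrival order): A B C D E F.
A: waits 0, runs 0→9
B: waits 9, runs 9→22
C: waits 22, runs 22→25
D: waits 25, runs 25→31
E: waits 31, runs 31→33
F: waits 33, runs 33→43
Sum = 0+9+22+25+31+33 = 120.
LPT (decreasing processing time): B F A D C E.
B: waits 0, runs 0→13
F: waits 13, runs 13→23
A: waits 23, runs 23→32
D: waits 32, runs 32→38
C: waits 38, runs 38→41
E: waits 41, runs 41→43
Sum = 0+13+23+32+38+41 = 147.
Difference = 120 − 147 = -27.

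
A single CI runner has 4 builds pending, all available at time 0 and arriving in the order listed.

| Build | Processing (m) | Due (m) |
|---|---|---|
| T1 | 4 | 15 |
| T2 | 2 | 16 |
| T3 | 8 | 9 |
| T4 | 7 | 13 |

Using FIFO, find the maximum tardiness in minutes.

FIFO (arrival order): T1 T2 T3 T4.
T1: 0→4, due 15, tardiness 0
T2: 4→6, due 16, tardiness 0
T3: 6→14, due 9, tardiness 5
T4: 14→21, due 13, tardiness 8
Maximum = 8.

8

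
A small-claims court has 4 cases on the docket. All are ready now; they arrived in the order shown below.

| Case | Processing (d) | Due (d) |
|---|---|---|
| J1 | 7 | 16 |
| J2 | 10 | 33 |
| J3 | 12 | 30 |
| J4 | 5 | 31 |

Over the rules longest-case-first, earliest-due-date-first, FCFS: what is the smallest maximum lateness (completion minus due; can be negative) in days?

LPT (decreasing processing time): J3 J2 J1 J4.
J3: 0→12, due 30, lateness -18
J2: 12→22, due 33, lateness -11
J1: 22→29, due 16, lateness 13
J4: 29→34, due 31, lateness 3
Maximum = 13.
EDD (increasing due date): J1 J3 J4 J2.
J1: 0→7, due 16, lateness -9
J3: 7→19, due 30, lateness -11
J4: 19→24, due 31, lateness -7
J2: 24→34, due 33, lateness 1
Maximum = 1.
FIFO (arrival order): J1 J2 J3 J4.
J1: 0→7, due 16, lateness -9
J2: 7→17, due 33, lateness -16
J3: 17→29, due 30, lateness -1
J4: 29→34, due 31, lateness 3
Maximum = 3.
LPT 13, EDD 1, FIFO 3 → minimum 1.

1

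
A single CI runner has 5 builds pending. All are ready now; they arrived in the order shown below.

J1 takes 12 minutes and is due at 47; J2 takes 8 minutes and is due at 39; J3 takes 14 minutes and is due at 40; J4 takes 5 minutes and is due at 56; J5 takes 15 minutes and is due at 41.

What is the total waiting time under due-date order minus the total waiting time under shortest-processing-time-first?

34

EDD (increasing due date): J2 J3 J5 J1 J4.
J2: waits 0, runs 0→8
J3: waits 8, runs 8→22
J5: waits 22, runs 22→37
J1: waits 37, runs 37→49
J4: waits 49, runs 49→54
Sum = 0+8+22+37+49 = 116.
SPT (increasing processing time): J4 J2 J1 J3 J5.
J4: waits 0, runs 0→5
J2: waits 5, runs 5→13
J1: waits 13, runs 13→25
J3: waits 25, runs 25→39
J5: waits 39, runs 39→54
Sum = 0+5+13+25+39 = 82.
Difference = 116 − 82 = 34.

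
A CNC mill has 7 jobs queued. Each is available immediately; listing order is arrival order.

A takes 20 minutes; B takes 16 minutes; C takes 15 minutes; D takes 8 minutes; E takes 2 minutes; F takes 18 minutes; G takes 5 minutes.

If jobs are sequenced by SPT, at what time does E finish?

2

SPT (increasing processing time): E G D C B F A.
E: 0→2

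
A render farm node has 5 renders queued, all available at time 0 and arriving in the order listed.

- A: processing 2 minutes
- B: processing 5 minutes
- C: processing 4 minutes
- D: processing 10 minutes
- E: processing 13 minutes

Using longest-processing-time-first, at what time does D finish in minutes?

LPT (decreasing processing time): E D B C A.
E: 0→13
D: 13→23

23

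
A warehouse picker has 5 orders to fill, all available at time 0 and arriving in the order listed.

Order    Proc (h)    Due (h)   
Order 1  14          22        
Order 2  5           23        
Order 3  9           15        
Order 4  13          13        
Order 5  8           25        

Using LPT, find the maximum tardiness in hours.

LPT (decreasing processing time): Order 1 Order 4 Order 3 Order 5 Order 2.
Order 1: 0→14, due 22, tardiness 0
Order 4: 14→27, due 13, tardiness 14
Order 3: 27→36, due 15, tardiness 21
Order 5: 36→44, due 25, tardiness 19
Order 2: 44→49, due 23, tardiness 26
Maximum = 26.

26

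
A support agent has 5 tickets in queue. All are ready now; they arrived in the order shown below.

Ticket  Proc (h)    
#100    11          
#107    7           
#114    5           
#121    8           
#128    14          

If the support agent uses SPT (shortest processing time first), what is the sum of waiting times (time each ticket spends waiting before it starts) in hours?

SPT (increasing processing time): #114 #107 #121 #100 #128.
#114: waits 0, runs 0→5
#107: waits 5, runs 5→12
#121: waits 12, runs 12→20
#100: waits 20, runs 20→31
#128: waits 31, runs 31→45
Sum = 0+5+12+20+31 = 68.

68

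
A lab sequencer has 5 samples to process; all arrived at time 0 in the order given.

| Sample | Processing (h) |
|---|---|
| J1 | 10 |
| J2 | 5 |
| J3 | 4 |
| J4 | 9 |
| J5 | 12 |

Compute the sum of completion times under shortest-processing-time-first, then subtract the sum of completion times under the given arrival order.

SPT (increasing processing time): J3 J2 J4 J1 J5.
J3: 0→4
J2: 4→9
J4: 9→18
J1: 18→28
J5: 28→40
Sum = 4+9+18+28+40 = 99.
FIFO (arrival order): J1 J2 J3 J4 J5.
J1: 0→10
J2: 10→15
J3: 15→19
J4: 19→28
J5: 28→40
Sum = 10+15+19+28+40 = 112.
Difference = 99 − 112 = -13.

-13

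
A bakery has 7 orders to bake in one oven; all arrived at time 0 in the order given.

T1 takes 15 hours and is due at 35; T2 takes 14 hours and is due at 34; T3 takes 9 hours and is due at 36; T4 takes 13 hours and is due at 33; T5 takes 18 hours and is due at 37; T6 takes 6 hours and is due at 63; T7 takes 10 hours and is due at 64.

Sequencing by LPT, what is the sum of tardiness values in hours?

111

LPT (decreasing processing time): T5 T1 T2 T4 T7 T3 T6.
T5: 0→18, due 37, tardiness 0
T1: 18→33, due 35, tardiness 0
T2: 33→47, due 34, tardiness 13
T4: 47→60, due 33, tardiness 27
T7: 60→70, due 64, tardiness 6
T3: 70→79, due 36, tardiness 43
T6: 79→85, due 63, tardiness 22
Sum = 0+0+13+27+6+43+22 = 111.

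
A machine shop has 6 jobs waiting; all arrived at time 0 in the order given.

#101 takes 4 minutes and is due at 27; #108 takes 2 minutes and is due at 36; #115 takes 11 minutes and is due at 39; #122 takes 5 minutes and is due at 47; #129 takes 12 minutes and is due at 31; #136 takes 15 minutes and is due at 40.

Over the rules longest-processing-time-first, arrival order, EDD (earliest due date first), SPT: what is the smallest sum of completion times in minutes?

LPT (decreasing processing time): #136 #129 #115 #122 #101 #108.
#136: 0→15
#129: 15→27
#115: 27→38
#122: 38→43
#101: 43→47
#108: 47→49
Sum = 15+27+38+43+47+49 = 219.
FIFO (arrival order): #101 #108 #115 #122 #129 #136.
#101: 0→4
#108: 4→6
#115: 6→17
#122: 17→22
#129: 22→34
#136: 34→49
Sum = 4+6+17+22+34+49 = 132.
EDD (increasing due date): #101 #129 #108 #115 #136 #122.
#101: 0→4
#129: 4→16
#108: 16→18
#115: 18→29
#136: 29→44
#122: 44→49
Sum = 4+16+18+29+44+49 = 160.
SPT (increasing processing time): #108 #101 #122 #115 #129 #136.
#108: 0→2
#101: 2→6
#122: 6→11
#115: 11→22
#129: 22→34
#136: 34→49
Sum = 2+6+11+22+34+49 = 124.
LPT 219, FIFO 132, EDD 160, SPT 124 → minimum 124.

124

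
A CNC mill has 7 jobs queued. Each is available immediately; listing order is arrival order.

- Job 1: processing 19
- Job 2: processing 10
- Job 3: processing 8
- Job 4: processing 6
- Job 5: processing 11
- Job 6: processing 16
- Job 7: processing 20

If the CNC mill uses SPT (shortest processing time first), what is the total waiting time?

200

SPT (increasing processing time): Job 4 Job 3 Job 2 Job 5 Job 6 Job 1 Job 7.
Job 4: waits 0, runs 0→6
Job 3: waits 6, runs 6→14
Job 2: waits 14, runs 14→24
Job 5: waits 24, runs 24→35
Job 6: waits 35, runs 35→51
Job 1: waits 51, runs 51→70
Job 7: waits 70, runs 70→90
Sum = 0+6+14+24+35+51+70 = 200.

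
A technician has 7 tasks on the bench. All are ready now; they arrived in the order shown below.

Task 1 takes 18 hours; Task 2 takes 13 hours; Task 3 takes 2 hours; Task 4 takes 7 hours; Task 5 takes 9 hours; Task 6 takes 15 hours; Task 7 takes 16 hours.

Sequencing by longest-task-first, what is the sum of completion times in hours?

392

LPT (decreasing processing time): Task 1 Task 7 Task 6 Task 2 Task 5 Task 4 Task 3.
Task 1: 0→18
Task 7: 18→34
Task 6: 34→49
Task 2: 49→62
Task 5: 62→71
Task 4: 71→78
Task 3: 78→80
Sum = 18+34+49+62+71+78+80 = 392.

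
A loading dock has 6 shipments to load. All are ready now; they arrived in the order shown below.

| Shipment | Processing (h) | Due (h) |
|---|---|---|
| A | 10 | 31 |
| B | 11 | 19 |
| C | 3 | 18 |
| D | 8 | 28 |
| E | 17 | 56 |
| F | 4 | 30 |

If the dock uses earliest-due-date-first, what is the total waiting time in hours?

EDD (increasing due date): C B D F A E.
C: waits 0, runs 0→3
B: waits 3, runs 3→14
D: waits 14, runs 14→22
F: waits 22, runs 22→26
A: waits 26, runs 26→36
E: waits 36, runs 36→53
Sum = 0+3+14+22+26+36 = 101.

101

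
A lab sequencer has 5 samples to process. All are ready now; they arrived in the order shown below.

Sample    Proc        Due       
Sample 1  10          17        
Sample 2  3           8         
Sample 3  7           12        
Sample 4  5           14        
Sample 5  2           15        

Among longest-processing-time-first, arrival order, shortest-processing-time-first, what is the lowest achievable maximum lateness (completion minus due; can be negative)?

LPT (decreasing processing time): Sample 1 Sample 3 Sample 4 Sample 2 Sample 5.
Sample 1: 0→10, due 17, lateness -7
Sample 3: 10→17, due 12, lateness 5
Sample 4: 17→22, due 14, lateness 8
Sample 2: 22→25, due 8, lateness 17
Sample 5: 25→27, due 15, lateness 12
Maximum = 17.
FIFO (arrival order): Sample 1 Sample 2 Sample 3 Sample 4 Sample 5.
Sample 1: 0→10, due 17, lateness -7
Sample 2: 10→13, due 8, lateness 5
Sample 3: 13→20, due 12, lateness 8
Sample 4: 20→25, due 14, lateness 11
Sample 5: 25→27, due 15, lateness 12
Maximum = 12.
SPT (increasing processing time): Sample 5 Sample 2 Sample 4 Sample 3 Sample 1.
Sample 5: 0→2, due 15, lateness -13
Sample 2: 2→5, due 8, lateness -3
Sample 4: 5→10, due 14, lateness -4
Sample 3: 10→17, due 12, lateness 5
Sample 1: 17→27, due 17, lateness 10
Maximum = 10.
LPT 17, FIFO 12, SPT 10 → minimum 10.

10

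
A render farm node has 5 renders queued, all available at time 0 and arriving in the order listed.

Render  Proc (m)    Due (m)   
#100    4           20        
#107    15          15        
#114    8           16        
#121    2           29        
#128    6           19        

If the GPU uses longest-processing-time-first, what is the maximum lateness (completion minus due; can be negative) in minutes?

LPT (decreasing processing time): #107 #114 #128 #100 #121.
#107: 0→15, due 15, lateness 0
#114: 15→23, due 16, lateness 7
#128: 23→29, due 19, lateness 10
#100: 29→33, due 20, lateness 13
#121: 33→35, due 29, lateness 6
Maximum = 13.

13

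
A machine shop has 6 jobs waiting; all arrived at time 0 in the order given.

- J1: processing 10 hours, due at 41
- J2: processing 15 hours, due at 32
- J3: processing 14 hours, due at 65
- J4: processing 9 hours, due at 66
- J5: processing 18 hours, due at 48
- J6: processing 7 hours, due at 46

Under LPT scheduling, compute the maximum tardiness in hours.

LPT (decreasing processing time): J5 J2 J3 J1 J4 J6.
J5: 0→18, due 48, tardiness 0
J2: 18→33, due 32, tardiness 1
J3: 33→47, due 65, tardiness 0
J1: 47→57, due 41, tardiness 16
J4: 57→66, due 66, tardiness 0
J6: 66→73, due 46, tardiness 27
Maximum = 27.

27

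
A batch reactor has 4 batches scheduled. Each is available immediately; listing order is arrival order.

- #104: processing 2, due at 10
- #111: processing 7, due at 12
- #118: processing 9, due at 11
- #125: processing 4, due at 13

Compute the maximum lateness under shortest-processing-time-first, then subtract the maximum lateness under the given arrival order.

2

SPT (increasing processing time): #104 #125 #111 #118.
#104: 0→2, due 10, lateness -8
#125: 2→6, due 13, lateness -7
#111: 6→13, due 12, lateness 1
#118: 13→22, due 11, lateness 11
Maximum = 11.
FIFO (arrival order): #104 #111 #118 #125.
#104: 0→2, due 10, lateness -8
#111: 2→9, due 12, lateness -3
#118: 9→18, due 11, lateness 7
#125: 18→22, due 13, lateness 9
Maximum = 9.
Difference = 11 − 9 = 2.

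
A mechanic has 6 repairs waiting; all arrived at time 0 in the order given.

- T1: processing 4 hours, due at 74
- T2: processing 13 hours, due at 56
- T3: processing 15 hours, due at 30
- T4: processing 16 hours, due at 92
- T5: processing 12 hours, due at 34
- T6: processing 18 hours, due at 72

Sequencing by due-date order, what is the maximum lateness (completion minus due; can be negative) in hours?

EDD (increasing due date): T3 T5 T2 T6 T1 T4.
T3: 0→15, due 30, lateness -15
T5: 15→27, due 34, lateness -7
T2: 27→40, due 56, lateness -16
T6: 40→58, due 72, lateness -14
T1: 58→62, due 74, lateness -12
T4: 62→78, due 92, lateness -14
Maximum = -7.

-7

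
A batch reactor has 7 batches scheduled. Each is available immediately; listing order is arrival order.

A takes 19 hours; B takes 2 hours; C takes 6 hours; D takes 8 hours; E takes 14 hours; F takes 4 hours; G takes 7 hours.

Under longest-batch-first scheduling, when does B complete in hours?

LPT (decreasing processing time): A E D G C F B.
A: 0→19
E: 19→33
D: 33→41
G: 41→48
C: 48→54
F: 54→58
B: 58→60

60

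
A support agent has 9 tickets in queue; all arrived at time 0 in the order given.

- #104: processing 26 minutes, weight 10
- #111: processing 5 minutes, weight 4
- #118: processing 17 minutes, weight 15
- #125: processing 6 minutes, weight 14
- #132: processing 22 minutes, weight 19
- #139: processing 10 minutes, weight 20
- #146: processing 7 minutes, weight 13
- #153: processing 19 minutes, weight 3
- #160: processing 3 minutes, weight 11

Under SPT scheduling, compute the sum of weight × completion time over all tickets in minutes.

4916

SPT (increasing processing time): #160 #111 #125 #146 #139 #118 #153 #132 #104.
#160: finishes 3, weight 11, w·C = 33
#111: finishes 8, weight 4, w·C = 32
#125: finishes 14, weight 14, w·C = 196
#146: finishes 21, weight 13, w·C = 273
#139: finishes 31, weight 20, w·C = 620
#118: finishes 48, weight 15, w·C = 720
#153: finishes 67, weight 3, w·C = 201
#132: finishes 89, weight 19, w·C = 1691
#104: finishes 115, weight 10, w·C = 1150
Sum = 33+32+196+273+620+720+201+1691+1150 = 4916.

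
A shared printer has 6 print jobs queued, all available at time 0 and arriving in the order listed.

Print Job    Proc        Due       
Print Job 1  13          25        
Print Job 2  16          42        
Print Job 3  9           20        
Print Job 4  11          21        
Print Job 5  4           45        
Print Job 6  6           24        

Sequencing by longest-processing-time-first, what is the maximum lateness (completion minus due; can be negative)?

31

LPT (decreasing processing time): Print Job 2 Print Job 1 Print Job 4 Print Job 3 Print Job 6 Print Job 5.
Print Job 2: 0→16, due 42, lateness -26
Print Job 1: 16→29, due 25, lateness 4
Print Job 4: 29→40, due 21, lateness 19
Print Job 3: 40→49, due 20, lateness 29
Print Job 6: 49→55, due 24, lateness 31
Print Job 5: 55→59, due 45, lateness 14
Maximum = 31.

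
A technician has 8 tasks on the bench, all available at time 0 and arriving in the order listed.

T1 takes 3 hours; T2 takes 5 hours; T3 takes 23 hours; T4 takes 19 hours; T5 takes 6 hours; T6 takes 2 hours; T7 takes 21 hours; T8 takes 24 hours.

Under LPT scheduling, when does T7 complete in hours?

LPT (decreasing processing time): T8 T3 T7 T4 T5 T2 T1 T6.
T8: 0→24
T3: 24→47
T7: 47→68

68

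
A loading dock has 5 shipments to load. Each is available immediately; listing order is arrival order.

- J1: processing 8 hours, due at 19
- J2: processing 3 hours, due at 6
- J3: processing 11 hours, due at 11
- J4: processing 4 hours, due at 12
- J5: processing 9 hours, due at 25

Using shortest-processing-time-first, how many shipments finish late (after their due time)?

SPT (increasing processing time): J2 J4 J1 J5 J3.
J2: 0→3, due 6, tardiness 0
J4: 3→7, due 12, tardiness 0
J1: 7→15, due 19, tardiness 0
J5: 15→24, due 25, tardiness 0
J3: 24→35, due 11, tardiness 24
Late shipments: 1.

1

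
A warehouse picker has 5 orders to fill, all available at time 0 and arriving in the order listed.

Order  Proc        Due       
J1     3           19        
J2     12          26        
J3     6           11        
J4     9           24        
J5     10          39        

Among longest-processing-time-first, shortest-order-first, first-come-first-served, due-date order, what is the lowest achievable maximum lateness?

4

LPT (decreasing processing time): J2 J5 J4 J3 J1.
J2: 0→12, due 26, lateness -14
J5: 12→22, due 39, lateness -17
J4: 22→31, due 24, lateness 7
J3: 31→37, due 11, lateness 26
J1: 37→40, due 19, lateness 21
Maximum = 26.
SPT (increasing processing time): J1 J3 J4 J5 J2.
J1: 0→3, due 19, lateness -16
J3: 3→9, due 11, lateness -2
J4: 9→18, due 24, lateness -6
J5: 18→28, due 39, lateness -11
J2: 28→40, due 26, lateness 14
Maximum = 14.
FIFO (arrival order): J1 J2 J3 J4 J5.
J1: 0→3, due 19, lateness -16
J2: 3→15, due 26, lateness -11
J3: 15→21, due 11, lateness 10
J4: 21→30, due 24, lateness 6
J5: 30→40, due 39, lateness 1
Maximum = 10.
EDD (increasing due date): J3 J1 J4 J2 J5.
J3: 0→6, due 11, lateness -5
J1: 6→9, due 19, lateness -10
J4: 9→18, due 24, lateness -6
J2: 18→30, due 26, lateness 4
J5: 30→40, due 39, lateness 1
Maximum = 4.
LPT 26, SPT 14, FIFO 10, EDD 4 → minimum 4.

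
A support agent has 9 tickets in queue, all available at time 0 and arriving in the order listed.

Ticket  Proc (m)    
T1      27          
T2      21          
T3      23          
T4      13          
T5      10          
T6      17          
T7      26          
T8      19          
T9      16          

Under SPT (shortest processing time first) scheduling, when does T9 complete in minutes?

39

SPT (increasing processing time): T5 T4 T9 T6 T8 T2 T3 T7 T1.
T5: 0→10
T4: 10→23
T9: 23→39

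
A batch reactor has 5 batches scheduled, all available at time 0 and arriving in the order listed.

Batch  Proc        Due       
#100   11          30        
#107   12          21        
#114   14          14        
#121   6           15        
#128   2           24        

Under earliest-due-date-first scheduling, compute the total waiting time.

100

EDD (increasing due date): #114 #121 #107 #128 #100.
#114: waits 0, runs 0→14
#121: waits 14, runs 14→20
#107: waits 20, runs 20→32
#128: waits 32, runs 32→34
#100: waits 34, runs 34→45
Sum = 0+14+20+32+34 = 100.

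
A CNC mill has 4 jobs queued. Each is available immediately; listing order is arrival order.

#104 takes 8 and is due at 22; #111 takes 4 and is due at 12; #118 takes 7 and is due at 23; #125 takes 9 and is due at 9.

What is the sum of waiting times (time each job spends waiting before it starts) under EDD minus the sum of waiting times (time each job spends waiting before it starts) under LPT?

EDD (increasing due date): #125 #111 #104 #118.
#125: waits 0, runs 0→9
#111: waits 9, runs 9→13
#104: waits 13, runs 13→21
#118: waits 21, runs 21→28
Sum = 0+9+13+21 = 43.
LPT (decreasing processing time): #125 #104 #118 #111.
#125: waits 0, runs 0→9
#104: waits 9, runs 9→17
#118: waits 17, runs 17→24
#111: waits 24, runs 24→28
Sum = 0+9+17+24 = 50.
Difference = 43 − 50 = -7.

-7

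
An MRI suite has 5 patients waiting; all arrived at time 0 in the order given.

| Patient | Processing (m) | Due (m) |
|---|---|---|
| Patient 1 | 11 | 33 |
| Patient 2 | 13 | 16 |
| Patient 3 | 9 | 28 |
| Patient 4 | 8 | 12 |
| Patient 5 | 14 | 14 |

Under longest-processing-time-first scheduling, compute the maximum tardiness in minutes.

43

LPT (decreasing processing time): Patient 5 Patient 2 Patient 1 Patient 3 Patient 4.
Patient 5: 0→14, due 14, tardiness 0
Patient 2: 14→27, due 16, tardiness 11
Patient 1: 27→38, due 33, tardiness 5
Patient 3: 38→47, due 28, tardiness 19
Patient 4: 47→55, due 12, tardiness 43
Maximum = 43.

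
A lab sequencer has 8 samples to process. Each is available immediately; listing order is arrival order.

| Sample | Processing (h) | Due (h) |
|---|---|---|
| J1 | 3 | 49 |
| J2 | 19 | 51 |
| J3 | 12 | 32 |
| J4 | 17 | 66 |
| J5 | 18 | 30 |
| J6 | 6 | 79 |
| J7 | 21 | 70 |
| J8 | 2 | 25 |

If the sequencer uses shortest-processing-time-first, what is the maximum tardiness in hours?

28

SPT (increasing processing time): J8 J1 J6 J3 J4 J5 J2 J7.
J8: 0→2, due 25, tardiness 0
J1: 2→5, due 49, tardiness 0
J6: 5→11, due 79, tardiness 0
J3: 11→23, due 32, tardiness 0
J4: 23→40, due 66, tardiness 0
J5: 40→58, due 30, tardiness 28
J2: 58→77, due 51, tardiness 26
J7: 77→98, due 70, tardiness 28
Maximum = 28.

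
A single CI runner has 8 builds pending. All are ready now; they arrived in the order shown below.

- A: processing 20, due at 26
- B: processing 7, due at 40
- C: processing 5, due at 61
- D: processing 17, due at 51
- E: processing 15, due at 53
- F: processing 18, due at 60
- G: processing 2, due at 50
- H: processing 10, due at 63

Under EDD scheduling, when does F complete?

EDD (increasing due date): A B G D E F C H.
A: 0→20
B: 20→27
G: 27→29
D: 29→46
E: 46→61
F: 61→79

79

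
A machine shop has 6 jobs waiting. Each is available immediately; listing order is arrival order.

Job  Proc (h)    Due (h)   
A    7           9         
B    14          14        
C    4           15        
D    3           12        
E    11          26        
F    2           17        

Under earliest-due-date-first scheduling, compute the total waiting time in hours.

EDD (increasing due date): A D B C F E.
A: waits 0, runs 0→7
D: waits 7, runs 7→10
B: waits 10, runs 10→24
C: waits 24, runs 24→28
F: waits 28, runs 28→30
E: waits 30, runs 30→41
Sum = 0+7+10+24+28+30 = 99.

99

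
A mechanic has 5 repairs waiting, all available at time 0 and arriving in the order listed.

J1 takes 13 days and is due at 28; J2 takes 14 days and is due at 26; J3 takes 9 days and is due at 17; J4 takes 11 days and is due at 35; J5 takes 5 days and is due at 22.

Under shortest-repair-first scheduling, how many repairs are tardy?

2

SPT (increasing processing time): J5 J3 J4 J1 J2.
J5: 0→5, due 22, tardiness 0
J3: 5→14, due 17, tardiness 0
J4: 14→25, due 35, tardiness 0
J1: 25→38, due 28, tardiness 10
J2: 38→52, due 26, tardiness 26
Late repairs: 2.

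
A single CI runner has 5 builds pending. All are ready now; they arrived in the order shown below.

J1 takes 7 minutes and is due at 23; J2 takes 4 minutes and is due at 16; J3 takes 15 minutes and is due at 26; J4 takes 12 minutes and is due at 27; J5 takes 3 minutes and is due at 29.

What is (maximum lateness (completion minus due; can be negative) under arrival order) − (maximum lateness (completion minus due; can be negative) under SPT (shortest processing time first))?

FIFO (arrival order): J1 J2 J3 J4 J5.
J1: 0→7, due 23, lateness -16
J2: 7→11, due 16, lateness -5
J3: 11→26, due 26, lateness 0
J4: 26→38, due 27, lateness 11
J5: 38→41, due 29, lateness 12
Maximum = 12.
SPT (increasing processing time): J5 J2 J1 J4 J3.
J5: 0→3, due 29, lateness -26
J2: 3→7, due 16, lateness -9
J1: 7→14, due 23, lateness -9
J4: 14→26, due 27, lateness -1
J3: 26→41, due 26, lateness 15
Maximum = 15.
Difference = 12 − 15 = -3.

-3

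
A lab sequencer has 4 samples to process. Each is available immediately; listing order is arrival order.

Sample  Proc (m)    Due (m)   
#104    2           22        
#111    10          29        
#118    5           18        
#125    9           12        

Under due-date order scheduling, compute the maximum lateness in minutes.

-3

EDD (increasing due date): #125 #118 #104 #111.
#125: 0→9, due 12, lateness -3
#118: 9→14, due 18, lateness -4
#104: 14→16, due 22, lateness -6
#111: 16→26, due 29, lateness -3
Maximum = -3.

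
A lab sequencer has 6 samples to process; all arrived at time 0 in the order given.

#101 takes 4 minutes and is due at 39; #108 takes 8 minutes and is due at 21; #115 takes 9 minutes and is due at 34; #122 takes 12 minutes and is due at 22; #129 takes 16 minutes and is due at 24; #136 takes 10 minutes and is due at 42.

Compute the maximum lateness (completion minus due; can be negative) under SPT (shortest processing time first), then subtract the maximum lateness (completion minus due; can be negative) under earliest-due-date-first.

SPT (increasing processing time): #101 #108 #115 #136 #122 #129.
#101: 0→4, due 39, lateness -35
#108: 4→12, due 21, lateness -9
#115: 12→21, due 34, lateness -13
#136: 21→31, due 42, lateness -11
#122: 31→43, due 22, lateness 21
#129: 43→59, due 24, lateness 35
Maximum = 35.
EDD (increasing due date): #108 #122 #129 #115 #101 #136.
#108: 0→8, due 21, lateness -13
#122: 8→20, due 22, lateness -2
#129: 20→36, due 24, lateness 12
#115: 36→45, due 34, lateness 11
#101: 45→49, due 39, lateness 10
#136: 49→59, due 42, lateness 17
Maximum = 17.
Difference = 35 − 17 = 18.

18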